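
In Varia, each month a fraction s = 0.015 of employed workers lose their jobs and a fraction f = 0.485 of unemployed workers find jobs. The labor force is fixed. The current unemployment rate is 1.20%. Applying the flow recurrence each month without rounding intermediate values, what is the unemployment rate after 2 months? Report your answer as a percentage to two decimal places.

Unemployment rate after two months ≈ 2.55%.

With a fixed labor force, u_{t+1} = u_t + s·(1−u_t) − f·u_t = u_t·(1−s−f) + s.
Here 1−s−f = 0.500 and s = 0.015.
u_1 = 0.012000 × 0.500 + 0.015 = 0.021000.
u_2 = 0.021000 × 0.500 + 0.015 = 0.025500.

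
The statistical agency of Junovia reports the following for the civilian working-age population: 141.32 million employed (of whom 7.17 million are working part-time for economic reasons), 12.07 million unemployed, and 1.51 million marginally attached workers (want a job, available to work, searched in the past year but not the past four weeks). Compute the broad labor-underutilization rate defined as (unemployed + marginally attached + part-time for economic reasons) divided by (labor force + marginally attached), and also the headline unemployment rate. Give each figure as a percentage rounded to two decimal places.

Labor force = 141.32 + 12.07 = 153.39 million.
Numerator = 12.07 + 1.51 + 7.17 = 20.75 million.
Denominator = 153.39 + 1.51 = 154.90 million.
Broad rate = 20.75 / 154.90 = 13.40%.
Headline unemployment rate = 12.07 / 153.39 = 7.87%.

Broad underutilization rate ≈ 13.40%; headline unemployment rate ≈ 7.87%.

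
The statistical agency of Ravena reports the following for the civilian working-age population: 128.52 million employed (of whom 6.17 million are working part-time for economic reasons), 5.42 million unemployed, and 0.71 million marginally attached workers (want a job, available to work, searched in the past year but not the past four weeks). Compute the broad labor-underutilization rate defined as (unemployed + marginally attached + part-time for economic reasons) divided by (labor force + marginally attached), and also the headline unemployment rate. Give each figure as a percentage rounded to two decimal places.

Broad underutilization rate ≈ 9.13%; headline unemployment rate ≈ 4.05%.

Labor force = 128.52 + 5.42 = 133.94 million.
Numerator = 5.42 + 0.71 + 6.17 = 12.30 million.
Denominator = 133.94 + 0.71 = 134.65 million.
Broad rate = 12.30 / 134.65 = 9.13%.
Headline unemployment rate = 5.42 / 133.94 = 4.05%.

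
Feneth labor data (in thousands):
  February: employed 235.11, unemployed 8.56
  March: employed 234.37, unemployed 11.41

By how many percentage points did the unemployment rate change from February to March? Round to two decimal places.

The unemployment rate changed by +1.13 percentage points.

February: labor force = 235.11 + 8.56 = 243.67; u = 8.56/243.67 = 3.51%.
March: labor force = 234.37 + 11.41 = 245.78; u = 11.41/245.78 = 4.64%.
Change = 4.64% − 3.51% = +1.13 pp.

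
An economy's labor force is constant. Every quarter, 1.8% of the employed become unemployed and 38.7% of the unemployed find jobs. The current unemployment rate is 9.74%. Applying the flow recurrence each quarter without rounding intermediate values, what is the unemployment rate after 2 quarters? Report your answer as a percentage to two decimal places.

With a fixed labor force, u_{t+1} = u_t + s·(1−u_t) − f·u_t = u_t·(1−s−f) + s.
Here 1−s−f = 0.595 and s = 0.018.
u_1 = 0.097400 × 0.595 + 0.018 = 0.075953.
u_2 = 0.075953 × 0.595 + 0.018 = 0.063192.

Unemployment rate after two quarters ≈ 6.32%.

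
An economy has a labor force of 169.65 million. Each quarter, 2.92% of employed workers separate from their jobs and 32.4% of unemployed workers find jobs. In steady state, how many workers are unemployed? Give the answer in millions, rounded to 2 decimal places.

About 14.03 million are unemployed in steady state.

Steady-state unemployment rate u* = s/(s+f) = 2.92/(2.92+32.4) = 0.082673.
Unemployed = u* × labor force = 0.082673 × 169.65 ≈ 14.03 million.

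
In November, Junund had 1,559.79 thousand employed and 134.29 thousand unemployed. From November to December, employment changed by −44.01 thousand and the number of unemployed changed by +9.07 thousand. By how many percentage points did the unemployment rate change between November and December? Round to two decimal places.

November: labor force = 1,559.79 + 134.29 = 1,694.08; u = 134.29/1,694.08 = 7.93%.
December: labor force = 1,515.78 + 143.36 = 1,659.14; u = 143.36/1,659.14 = 8.64%.
Change = 8.64% − 7.93% = +0.71 pp.

The unemployment rate changed by +0.71 percentage points.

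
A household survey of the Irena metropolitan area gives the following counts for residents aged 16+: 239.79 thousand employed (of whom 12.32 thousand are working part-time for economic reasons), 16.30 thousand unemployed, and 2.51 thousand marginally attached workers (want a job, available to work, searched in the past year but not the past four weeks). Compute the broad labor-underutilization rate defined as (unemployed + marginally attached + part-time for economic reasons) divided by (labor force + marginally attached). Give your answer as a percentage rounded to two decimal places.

Labor force = 239.79 + 16.30 = 256.09 thousand.
Numerator = 16.30 + 2.51 + 12.32 = 31.13 thousand.
Denominator = 256.09 + 2.51 = 258.60 thousand.
Broad rate = 31.13 / 258.60 = 12.04%.

Broad underutilization rate ≈ 12.04%.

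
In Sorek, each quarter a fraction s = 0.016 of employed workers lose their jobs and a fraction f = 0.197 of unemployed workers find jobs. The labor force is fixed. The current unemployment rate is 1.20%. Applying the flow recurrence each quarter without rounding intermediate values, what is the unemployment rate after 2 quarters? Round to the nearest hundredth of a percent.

With a fixed labor force, u_{t+1} = u_t + s·(1−u_t) − f·u_t = u_t·(1−s−f) + s.
Here 1−s−f = 0.787 and s = 0.016.
u_1 = 0.012000 × 0.787 + 0.016 = 0.025444.
u_2 = 0.025444 × 0.787 + 0.016 = 0.036024.

Unemployment rate after two quarters ≈ 3.60%.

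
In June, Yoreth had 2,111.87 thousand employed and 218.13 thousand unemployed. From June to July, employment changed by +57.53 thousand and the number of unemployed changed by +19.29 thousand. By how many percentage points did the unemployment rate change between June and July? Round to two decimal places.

June: labor force = 2,111.87 + 218.13 = 2,330.00; u = 218.13/2,330.00 = 9.36%.
July: labor force = 2,169.40 + 237.42 = 2,406.82; u = 237.42/2,406.82 = 9.86%.
Change = 9.86% − 9.36% = +0.50 pp.

The unemployment rate changed by +0.50 percentage points.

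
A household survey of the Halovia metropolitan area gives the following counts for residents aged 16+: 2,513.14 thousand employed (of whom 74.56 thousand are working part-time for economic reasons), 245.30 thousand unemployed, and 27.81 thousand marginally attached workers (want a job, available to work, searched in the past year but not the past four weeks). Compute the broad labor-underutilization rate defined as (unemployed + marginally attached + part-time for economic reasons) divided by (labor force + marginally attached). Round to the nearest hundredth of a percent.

Labor force = 2,513.14 + 245.30 = 2,758.44 thousand.
Numerator = 245.30 + 27.81 + 74.56 = 347.67 thousand.
Denominator = 2,758.44 + 27.81 = 2,786.25 thousand.
Broad rate = 347.67 / 2,786.25 = 12.48%.

Broad underutilization rate ≈ 12.48%.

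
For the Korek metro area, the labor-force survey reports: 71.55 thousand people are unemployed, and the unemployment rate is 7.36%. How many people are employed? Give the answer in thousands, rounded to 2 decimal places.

Labor force = U / u = 71.55 / 0.0736 ≈ 972.15 thousand.
Employed = labor force − unemployed = 972.15 − 71.55 = 900.60 thousand.

About 900.60 thousand are employed.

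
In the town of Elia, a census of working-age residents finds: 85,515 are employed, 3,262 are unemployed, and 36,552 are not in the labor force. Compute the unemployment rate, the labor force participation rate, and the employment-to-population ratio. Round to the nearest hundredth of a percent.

Labor force = employed + unemployed = 85,515 + 3,262 = 88,777.
Working-age population = 88,777 + 36,552 = 125,329.
Unemployment rate = 3,262 / 88,777 = 3.67%.
Labor force participation rate = 88,777 / 125,329 = 70.84%.
Employment-population ratio = 85,515 / 125,329 = 68.23%.

Unemployment rate ≈ 3.67%; labor force participation rate ≈ 70.84%; employment-population ratio ≈ 68.23%.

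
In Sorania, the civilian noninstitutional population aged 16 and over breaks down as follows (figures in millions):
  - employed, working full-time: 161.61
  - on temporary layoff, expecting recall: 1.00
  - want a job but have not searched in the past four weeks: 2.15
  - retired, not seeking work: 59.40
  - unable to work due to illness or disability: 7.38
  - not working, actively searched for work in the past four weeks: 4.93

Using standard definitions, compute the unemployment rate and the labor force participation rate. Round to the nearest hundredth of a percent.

Employed = 161.61 million.
Unemployed = 1.00 + 4.93 = 5.93 million (jobless and actively searching, or on temporary layoff).
Labor force = 161.61 + 5.93 = 167.54 million.
Not in labor force = 2.15 + 59.40 + 7.38 = 68.93 million (those not working and not actively searching are outside the labor force — including those who want a job but have given up searching).
Civilian working-age population = 167.54 + 68.93 = 236.47 million.
Unemployment rate = 5.93 / 167.54 = 3.54%.
Labor force participation rate = 167.54 / 236.47 = 70.85%.

Unemployment rate ≈ 3.54%; labor force participation rate ≈ 70.85%.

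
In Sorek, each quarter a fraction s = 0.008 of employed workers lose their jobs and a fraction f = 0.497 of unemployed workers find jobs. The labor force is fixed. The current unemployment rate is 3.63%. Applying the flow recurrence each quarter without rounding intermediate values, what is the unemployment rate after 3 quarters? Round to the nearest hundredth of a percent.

Unemployment rate after three quarters ≈ 1.83%.

With a fixed labor force, u_{t+1} = u_t + s·(1−u_t) − f·u_t = u_t·(1−s−f) + s.
Here 1−s−f = 0.495 and s = 0.008.
u_1 = 0.036300 × 0.495 + 0.008 = 0.025968.
u_2 = 0.025968 × 0.495 + 0.008 = 0.020854.
u_3 = 0.020854 × 0.495 + 0.008 = 0.018323.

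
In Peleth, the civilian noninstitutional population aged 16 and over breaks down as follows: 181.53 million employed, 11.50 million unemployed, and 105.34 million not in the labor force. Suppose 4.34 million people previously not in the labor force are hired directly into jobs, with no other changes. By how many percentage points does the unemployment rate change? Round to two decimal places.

The unemployment rate changes by −0.13 percentage points.

Initially, labor force = 181.53 + 11.50 = 193.03 million, so u = 11.50/193.03 = 5.96%.
After the change, employed and labor force both rise by 4.34; unemployed unchanged → E = 185.87, U = 11.50, labor force = 197.37 million.
New unemployment rate = 11.50 / 197.37 = 5.83%.
Change = 5.83% − 5.96% = −0.13 percentage points.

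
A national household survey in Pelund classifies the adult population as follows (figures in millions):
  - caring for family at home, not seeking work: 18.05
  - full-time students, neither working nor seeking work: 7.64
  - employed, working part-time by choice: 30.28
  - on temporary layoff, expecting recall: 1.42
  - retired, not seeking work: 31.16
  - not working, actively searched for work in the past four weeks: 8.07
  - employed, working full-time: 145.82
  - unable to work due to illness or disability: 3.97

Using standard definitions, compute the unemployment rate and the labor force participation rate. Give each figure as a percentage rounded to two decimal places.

Unemployment rate ≈ 5.11%; labor force participation rate ≈ 75.32%.

Employed = 30.28 + 145.82 = 176.10 million.
Unemployed = 1.42 + 8.07 = 9.49 million (jobless and actively searching, or on temporary layoff).
Labor force = 176.10 + 9.49 = 185.59 million.
Not in labor force = 18.05 + 7.64 + 31.16 + 3.97 = 60.82 million (those not working and not actively searching are outside the labor force).
Civilian working-age population = 185.59 + 60.82 = 246.41 million.
Unemployment rate = 9.49 / 185.59 = 5.11%.
Labor force participation rate = 185.59 / 246.41 = 75.32%.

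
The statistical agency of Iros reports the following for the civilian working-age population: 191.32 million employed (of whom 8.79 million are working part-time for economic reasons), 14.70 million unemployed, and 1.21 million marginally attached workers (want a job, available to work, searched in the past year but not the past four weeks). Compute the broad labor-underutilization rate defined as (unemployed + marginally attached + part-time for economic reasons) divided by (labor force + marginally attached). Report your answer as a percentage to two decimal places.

Broad underutilization rate ≈ 11.92%.

Labor force = 191.32 + 14.70 = 206.02 million.
Numerator = 14.70 + 1.21 + 8.79 = 24.70 million.
Denominator = 206.02 + 1.21 = 207.23 million.
Broad rate = 24.70 / 207.23 = 11.92%.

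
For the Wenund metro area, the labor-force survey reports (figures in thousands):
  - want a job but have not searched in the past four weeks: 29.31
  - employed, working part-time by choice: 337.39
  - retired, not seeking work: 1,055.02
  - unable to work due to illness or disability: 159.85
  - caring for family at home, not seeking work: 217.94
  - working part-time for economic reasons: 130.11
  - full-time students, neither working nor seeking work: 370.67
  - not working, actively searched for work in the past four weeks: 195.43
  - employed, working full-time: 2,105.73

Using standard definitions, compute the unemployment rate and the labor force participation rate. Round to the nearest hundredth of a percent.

Employed = 337.39 + 130.11 + 2,105.73 = 2,573.23 thousand (anyone who worked, including part-time for economic reasons, counts as employed).
Unemployed = 195.43 thousand.
Labor force = 2,573.23 + 195.43 = 2,768.66 thousand.
Not in labor force = 29.31 + 1,055.02 + 159.85 + 217.94 + 370.67 = 1,832.79 thousand (those not working and not actively searching are outside the labor force — including those who want a job but have given up searching).
Civilian working-age population = 2,768.66 + 1,832.79 = 4,601.45 thousand.
Unemployment rate = 195.43 / 2,768.66 = 7.06%.
Labor force participation rate = 2,768.66 / 4,601.45 = 60.17%.

Unemployment rate ≈ 7.06%; labor force participation rate ≈ 60.17%.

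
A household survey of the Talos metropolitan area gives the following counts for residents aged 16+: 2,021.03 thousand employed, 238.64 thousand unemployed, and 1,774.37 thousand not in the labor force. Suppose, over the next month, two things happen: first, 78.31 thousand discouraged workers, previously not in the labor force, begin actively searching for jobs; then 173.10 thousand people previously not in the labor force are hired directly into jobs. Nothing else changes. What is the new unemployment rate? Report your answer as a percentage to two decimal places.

New unemployment rate ≈ 12.62%.

Initially, labor force = 2,021.03 + 238.64 = 2,259.67 thousand, so u = 238.64/2,259.67 = 10.56%.
After the first change, unemployed and labor force both rise by 78.31 → E = 2,021.03, U = 316.95, labor force = 2,337.98 thousand.
After the second change, employed and labor force both rise by 173.10; unemployed unchanged → E = 2,194.13, U = 316.95, labor force = 2,511.08 thousand.
New unemployment rate = 316.95 / 2,511.08 = 12.62%.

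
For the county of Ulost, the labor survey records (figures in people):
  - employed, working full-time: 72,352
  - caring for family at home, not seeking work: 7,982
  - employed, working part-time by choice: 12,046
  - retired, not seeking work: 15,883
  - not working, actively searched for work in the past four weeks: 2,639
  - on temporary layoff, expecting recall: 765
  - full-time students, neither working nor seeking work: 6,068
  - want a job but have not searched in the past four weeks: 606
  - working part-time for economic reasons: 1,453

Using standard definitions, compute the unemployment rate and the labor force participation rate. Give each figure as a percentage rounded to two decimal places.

Employed = 72,352 + 12,046 + 1,453 = 85,851 (anyone who worked, including part-time for economic reasons, counts as employed).
Unemployed = 2,639 + 765 = 3,404 (jobless and actively searching, or on temporary layoff).
Labor force = 85,851 + 3,404 = 89,255.
Not in labor force = 7,982 + 15,883 + 6,068 + 606 = 30,539 (those not working and not actively searching are outside the labor force — including those who want a job but have given up searching).
Civilian working-age population = 89,255 + 30,539 = 119,794.
Unemployment rate = 3,404 / 89,255 = 3.81%.
Labor force participation rate = 89,255 / 119,794 = 74.51%.

Unemployment rate ≈ 3.81%; labor force participation rate ≈ 74.51%.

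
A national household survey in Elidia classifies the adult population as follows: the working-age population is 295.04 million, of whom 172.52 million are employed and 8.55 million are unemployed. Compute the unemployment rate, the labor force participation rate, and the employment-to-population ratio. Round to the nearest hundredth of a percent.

Labor force = employed + unemployed = 172.52 + 8.55 = 181.07 million.
Unemployment rate = 8.55 / 181.07 = 4.72%.
Labor force participation rate = 181.07 / 295.04 = 61.37%.
Employment-population ratio = 172.52 / 295.04 = 58.47%.

Unemployment rate ≈ 4.72%; labor force participation rate ≈ 61.37%; employment-population ratio ≈ 58.47%.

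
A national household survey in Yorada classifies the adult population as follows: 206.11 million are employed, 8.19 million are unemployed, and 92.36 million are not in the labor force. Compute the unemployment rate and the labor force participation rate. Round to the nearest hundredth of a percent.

Unemployment rate ≈ 3.82%; labor force participation rate ≈ 69.88%.

Labor force = employed + unemployed = 206.11 + 8.19 = 214.30 million.
Working-age population = 214.30 + 92.36 = 306.66 million.
Unemployment rate = 8.19 / 214.30 = 3.82%.
Labor force participation rate = 214.30 / 306.66 = 69.88%.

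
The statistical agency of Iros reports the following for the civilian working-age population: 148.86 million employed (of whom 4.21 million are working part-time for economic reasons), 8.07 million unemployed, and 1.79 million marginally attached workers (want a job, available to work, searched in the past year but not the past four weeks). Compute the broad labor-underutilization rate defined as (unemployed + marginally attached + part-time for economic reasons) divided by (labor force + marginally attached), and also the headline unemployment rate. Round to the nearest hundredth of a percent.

Labor force = 148.86 + 8.07 = 156.93 million.
Numerator = 8.07 + 1.79 + 4.21 = 14.07 million.
Denominator = 156.93 + 1.79 = 158.72 million.
Broad rate = 14.07 / 158.72 = 8.86%.
Headline unemployment rate = 8.07 / 156.93 = 5.14%.

Broad underutilization rate ≈ 8.86%; headline unemployment rate ≈ 5.14%.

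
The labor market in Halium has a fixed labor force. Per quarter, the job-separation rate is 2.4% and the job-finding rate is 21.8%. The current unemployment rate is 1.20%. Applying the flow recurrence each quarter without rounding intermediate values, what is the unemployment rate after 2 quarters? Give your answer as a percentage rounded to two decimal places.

With a fixed labor force, u_{t+1} = u_t + s·(1−u_t) − f·u_t = u_t·(1−s−f) + s.
Here 1−s−f = 0.758 and s = 0.024.
u_1 = 0.012000 × 0.758 + 0.024 = 0.033096.
u_2 = 0.033096 × 0.758 + 0.024 = 0.049087.

Unemployment rate after two quarters ≈ 4.91%.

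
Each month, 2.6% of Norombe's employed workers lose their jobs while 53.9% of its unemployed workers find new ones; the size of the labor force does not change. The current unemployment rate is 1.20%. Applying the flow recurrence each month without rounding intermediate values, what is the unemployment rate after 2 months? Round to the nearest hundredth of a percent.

With a fixed labor force, u_{t+1} = u_t + s·(1−u_t) − f·u_t = u_t·(1−s−f) + s.
Here 1−s−f = 0.435 and s = 0.026.
u_1 = 0.012000 × 0.435 + 0.026 = 0.031220.
u_2 = 0.031220 × 0.435 + 0.026 = 0.039581.

Unemployment rate after two months ≈ 3.96%.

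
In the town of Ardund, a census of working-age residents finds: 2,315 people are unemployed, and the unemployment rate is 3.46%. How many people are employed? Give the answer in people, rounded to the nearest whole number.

About 64,593 are employed.

Labor force = U / u = 2,315 / 0.0346 ≈ 66,908.
Employed = labor force − unemployed = 66,908 − 2,315 = 64,593.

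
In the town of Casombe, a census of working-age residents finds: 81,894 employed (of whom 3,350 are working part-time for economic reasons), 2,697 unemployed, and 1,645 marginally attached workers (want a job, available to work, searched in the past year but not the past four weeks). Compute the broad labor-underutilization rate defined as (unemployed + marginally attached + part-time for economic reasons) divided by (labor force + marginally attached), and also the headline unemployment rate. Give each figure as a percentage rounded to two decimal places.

Broad underutilization rate ≈ 8.92%; headline unemployment rate ≈ 3.19%.

Labor force = 81,894 + 2,697 = 84,591.
Numerator = 2,697 + 1,645 + 3,350 = 7,692.
Denominator = 84,591 + 1,645 = 86,236.
Broad rate = 7,692 / 86,236 = 8.92%.
Headline unemployment rate = 2,697 / 84,591 = 3.19%.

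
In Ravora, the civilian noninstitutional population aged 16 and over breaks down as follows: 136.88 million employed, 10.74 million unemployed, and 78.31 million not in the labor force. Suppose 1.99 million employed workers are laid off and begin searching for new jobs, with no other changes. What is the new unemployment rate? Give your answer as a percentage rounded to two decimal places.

Initially, labor force = 136.88 + 10.74 = 147.62 million, so u = 10.74/147.62 = 7.28%.
After the change, employed falls and unemployed rises by 1.99; labor force unchanged → E = 134.89, U = 12.73, labor force = 147.62 million.
New unemployment rate = 12.73 / 147.62 = 8.62%.

New unemployment rate ≈ 8.62%.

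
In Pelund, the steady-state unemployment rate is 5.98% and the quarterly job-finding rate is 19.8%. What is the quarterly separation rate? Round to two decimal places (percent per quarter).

From u* = s/(s+f): s = u·f/(1−u).
s = 0.0598 × 19.8 / (1 − 0.0598) = 1.1840 / 0.9402 ≈ 1.26% per quarter.

Separation rate ≈ 1.26% per quarter.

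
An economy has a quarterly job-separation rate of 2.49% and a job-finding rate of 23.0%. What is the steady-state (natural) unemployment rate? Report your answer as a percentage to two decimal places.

At steady state the flows balance: s·E = f·U, so U/(E+U) = s/(s+f).
u* = 2.49 / (2.49 + 23.0) = 2.49 / 25.49 = 9.77%.

Steady-state unemployment rate ≈ 9.77%.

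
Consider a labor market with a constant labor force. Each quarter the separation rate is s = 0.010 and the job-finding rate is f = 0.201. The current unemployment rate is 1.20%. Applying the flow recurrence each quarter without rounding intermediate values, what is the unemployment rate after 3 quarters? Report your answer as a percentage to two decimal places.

With a fixed labor force, u_{t+1} = u_t + s·(1−u_t) − f·u_t = u_t·(1−s−f) + s.
Here 1−s−f = 0.789 and s = 0.010.
u_1 = 0.012000 × 0.789 + 0.010 = 0.019468.
u_2 = 0.019468 × 0.789 + 0.010 = 0.025360.
u_3 = 0.025360 × 0.789 + 0.010 = 0.030009.

Unemployment rate after three quarters ≈ 3.00%.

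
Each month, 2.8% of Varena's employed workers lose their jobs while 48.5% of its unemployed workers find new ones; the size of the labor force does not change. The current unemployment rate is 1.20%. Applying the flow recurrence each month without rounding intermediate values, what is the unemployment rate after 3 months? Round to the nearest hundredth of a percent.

With a fixed labor force, u_{t+1} = u_t + s·(1−u_t) − f·u_t = u_t·(1−s−f) + s.
Here 1−s−f = 0.487 and s = 0.028.
u_1 = 0.012000 × 0.487 + 0.028 = 0.033844.
u_2 = 0.033844 × 0.487 + 0.028 = 0.044482.
u_3 = 0.044482 × 0.487 + 0.028 = 0.049663.

Unemployment rate after three months ≈ 4.97%.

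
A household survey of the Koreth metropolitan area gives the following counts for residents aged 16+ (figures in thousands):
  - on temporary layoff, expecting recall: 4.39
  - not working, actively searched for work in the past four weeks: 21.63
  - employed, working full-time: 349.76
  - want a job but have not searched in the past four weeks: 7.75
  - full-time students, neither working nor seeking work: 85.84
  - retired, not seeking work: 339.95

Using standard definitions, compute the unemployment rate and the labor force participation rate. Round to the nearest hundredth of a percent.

Employed = 349.76 thousand.
Unemployed = 4.39 + 21.63 = 26.02 thousand (jobless and actively searching, or on temporary layoff).
Labor force = 349.76 + 26.02 = 375.78 thousand.
Not in labor force = 7.75 + 85.84 + 339.95 = 433.54 thousand (those not working and not actively searching are outside the labor force — including those who want a job but have given up searching).
Civilian working-age population = 375.78 + 433.54 = 809.32 thousand.
Unemployment rate = 26.02 / 375.78 = 6.92%.
Labor force participation rate = 375.78 / 809.32 = 46.43%.

Unemployment rate ≈ 6.92%; labor force participation rate ≈ 46.43%.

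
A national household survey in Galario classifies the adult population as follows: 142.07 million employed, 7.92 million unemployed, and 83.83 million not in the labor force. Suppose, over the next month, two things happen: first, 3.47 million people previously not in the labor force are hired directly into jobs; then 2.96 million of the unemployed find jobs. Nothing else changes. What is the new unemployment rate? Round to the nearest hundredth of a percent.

Initially, labor force = 142.07 + 7.92 = 149.99 million, so u = 7.92/149.99 = 5.28%.
After the first change, employed and labor force both rise by 3.47; unemployed unchanged → E = 145.54, U = 7.92, labor force = 153.46 million.
After the second change, unemployed falls and employed rises by 2.96; labor force unchanged → E = 148.50, U = 4.96, labor force = 153.46 million.
New unemployment rate = 4.96 / 153.46 = 3.23%.

New unemployment rate ≈ 3.23%.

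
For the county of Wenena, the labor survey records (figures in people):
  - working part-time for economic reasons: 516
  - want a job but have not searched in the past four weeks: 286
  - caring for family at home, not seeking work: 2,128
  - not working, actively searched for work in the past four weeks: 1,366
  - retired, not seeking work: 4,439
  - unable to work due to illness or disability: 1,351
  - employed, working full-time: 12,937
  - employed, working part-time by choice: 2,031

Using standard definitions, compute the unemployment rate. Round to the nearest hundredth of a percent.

Employed = 516 + 12,937 + 2,031 = 15,484 (anyone who worked, including part-time for economic reasons, counts as employed).
Unemployed = 1,366.
Labor force = 15,484 + 1,366 = 16,850.
Unemployment rate = 1,366 / 16,850 = 8.11%.

Unemployment rate ≈ 8.11%.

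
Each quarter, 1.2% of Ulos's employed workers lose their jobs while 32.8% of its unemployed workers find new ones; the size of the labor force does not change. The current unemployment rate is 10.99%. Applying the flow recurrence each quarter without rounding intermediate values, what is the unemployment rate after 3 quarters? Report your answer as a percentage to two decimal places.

With a fixed labor force, u_{t+1} = u_t + s·(1−u_t) − f·u_t = u_t·(1−s−f) + s.
Here 1−s−f = 0.660 and s = 0.012.
u_1 = 0.109900 × 0.660 + 0.012 = 0.084534.
u_2 = 0.084534 × 0.660 + 0.012 = 0.067792.
u_3 = 0.067792 × 0.660 + 0.012 = 0.056743.

Unemployment rate after three quarters ≈ 5.67%.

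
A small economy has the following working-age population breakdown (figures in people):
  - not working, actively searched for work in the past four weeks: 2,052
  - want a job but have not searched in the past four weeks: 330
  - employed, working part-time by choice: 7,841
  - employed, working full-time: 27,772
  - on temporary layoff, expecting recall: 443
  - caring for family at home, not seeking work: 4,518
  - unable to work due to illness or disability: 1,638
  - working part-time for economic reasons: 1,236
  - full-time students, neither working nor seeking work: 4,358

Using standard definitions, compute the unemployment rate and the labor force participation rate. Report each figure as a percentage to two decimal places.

Unemployment rate ≈ 6.34%; labor force participation rate ≈ 78.39%.

Employed = 7,841 + 27,772 + 1,236 = 36,849 (anyone who worked, including part-time for economic reasons, counts as employed).
Unemployed = 2,052 + 443 = 2,495 (jobless and actively searching, or on temporary layoff).
Labor force = 36,849 + 2,495 = 39,344.
Not in labor force = 330 + 4,518 + 1,638 + 4,358 = 10,844 (those not working and not actively searching are outside the labor force — including those who want a job but have given up searching).
Civilian working-age population = 39,344 + 10,844 = 50,188.
Unemployment rate = 2,495 / 39,344 = 6.34%.
Labor force participation rate = 39,344 / 50,188 = 78.39%.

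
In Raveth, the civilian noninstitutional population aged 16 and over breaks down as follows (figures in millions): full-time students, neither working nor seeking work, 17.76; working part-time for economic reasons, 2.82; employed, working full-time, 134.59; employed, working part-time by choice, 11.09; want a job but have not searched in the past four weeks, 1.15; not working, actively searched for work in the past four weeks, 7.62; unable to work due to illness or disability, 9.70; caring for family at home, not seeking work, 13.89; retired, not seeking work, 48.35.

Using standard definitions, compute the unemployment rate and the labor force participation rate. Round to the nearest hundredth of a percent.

Employed = 2.82 + 134.59 + 11.09 = 148.50 million (anyone who worked, including part-time for economic reasons, counts as employed).
Unemployed = 7.62 million.
Labor force = 148.50 + 7.62 = 156.12 million.
Not in labor force = 17.76 + 1.15 + 9.70 + 13.89 + 48.35 = 90.85 million (those not working and not actively searching are outside the labor force — including those who want a job but have given up searching).
Civilian working-age population = 156.12 + 90.85 = 246.97 million.
Unemployment rate = 7.62 / 156.12 = 4.88%.
Labor force participation rate = 156.12 / 246.97 = 63.21%.

Unemployment rate ≈ 4.88%; labor force participation rate ≈ 63.21%.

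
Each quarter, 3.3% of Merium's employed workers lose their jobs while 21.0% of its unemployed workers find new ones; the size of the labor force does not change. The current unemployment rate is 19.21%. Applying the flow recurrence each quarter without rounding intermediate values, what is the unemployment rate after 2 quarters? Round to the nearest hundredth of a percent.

With a fixed labor force, u_{t+1} = u_t + s·(1−u_t) − f·u_t = u_t·(1−s−f) + s.
Here 1−s−f = 0.757 and s = 0.033.
u_1 = 0.192100 × 0.757 + 0.033 = 0.178420.
u_2 = 0.178420 × 0.757 + 0.033 = 0.168064.

Unemployment rate after two quarters ≈ 16.81%.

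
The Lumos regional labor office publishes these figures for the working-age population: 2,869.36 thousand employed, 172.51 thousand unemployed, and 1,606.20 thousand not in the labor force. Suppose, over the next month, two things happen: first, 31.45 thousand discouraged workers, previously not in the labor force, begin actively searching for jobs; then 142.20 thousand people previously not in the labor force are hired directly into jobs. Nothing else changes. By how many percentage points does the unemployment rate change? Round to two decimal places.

Initially, labor force = 2,869.36 + 172.51 = 3,041.87 thousand, so u = 172.51/3,041.87 = 5.67%.
After the first change, unemployed and labor force both rise by 31.45 → E = 2,869.36, U = 203.96, labor force = 3,073.32 thousand.
After the second change, employed and labor force both rise by 142.20; unemployed unchanged → E = 3,011.56, U = 203.96, labor force = 3,215.52 thousand.
New unemployment rate = 203.96 / 3,215.52 = 6.34%.
Change = 6.34% − 5.67% = +0.67 percentage points.

The unemployment rate changes by +0.67 percentage points.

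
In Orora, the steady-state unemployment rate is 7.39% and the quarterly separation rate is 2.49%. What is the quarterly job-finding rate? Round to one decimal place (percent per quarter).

From u* = s/(s+f): f = s·(1−u)/u.
f = 2.49 × (1 − 0.0739) / 0.0739 = 2.3060 / 0.0739 ≈ 31.2% per quarter.

Job-finding rate ≈ 31.2% per quarter.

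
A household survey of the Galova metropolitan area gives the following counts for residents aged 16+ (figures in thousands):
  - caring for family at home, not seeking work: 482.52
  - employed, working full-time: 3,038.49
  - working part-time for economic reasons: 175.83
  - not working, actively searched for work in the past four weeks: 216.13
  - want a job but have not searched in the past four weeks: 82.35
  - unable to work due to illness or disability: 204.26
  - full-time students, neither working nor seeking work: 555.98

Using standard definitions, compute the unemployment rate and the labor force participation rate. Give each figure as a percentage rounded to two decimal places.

Unemployment rate ≈ 6.30%; labor force participation rate ≈ 72.14%.

Employed = 3,038.49 + 175.83 = 3,214.32 thousand (anyone who worked, including part-time for economic reasons, counts as employed).
Unemployed = 216.13 thousand.
Labor force = 3,214.32 + 216.13 = 3,430.45 thousand.
Not in labor force = 482.52 + 82.35 + 204.26 + 555.98 = 1,325.11 thousand (those not working and not actively searching are outside the labor force — including those who want a job but have given up searching).
Civilian working-age population = 3,430.45 + 1,325.11 = 4,755.56 thousand.
Unemployment rate = 216.13 / 3,430.45 = 6.30%.
Labor force participation rate = 3,430.45 / 4,755.56 = 72.14%.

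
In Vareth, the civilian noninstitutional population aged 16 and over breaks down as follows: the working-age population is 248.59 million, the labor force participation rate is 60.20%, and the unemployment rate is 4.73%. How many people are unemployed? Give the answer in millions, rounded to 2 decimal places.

About 7.08 million are unemployed.

Labor force = 0.6020 × 248.59 = 149.65 million.
Unemployed = 0.0473 × 149.65 ≈ 7.08 million.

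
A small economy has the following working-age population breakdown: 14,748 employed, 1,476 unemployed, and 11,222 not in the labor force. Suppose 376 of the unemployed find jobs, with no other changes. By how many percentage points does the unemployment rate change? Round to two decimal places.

Initially, labor force = 14,748 + 1,476 = 16,224, so u = 1,476/16,224 = 9.10%.
After the change, unemployed falls and employed rises by 376; labor force unchanged → E = 15,124, U = 1,100, labor force = 16,224.
New unemployment rate = 1,100 / 16,224 = 6.78%.
Change = 6.78% − 9.10% = −2.32 percentage points.

The unemployment rate changes by −2.32 percentage points.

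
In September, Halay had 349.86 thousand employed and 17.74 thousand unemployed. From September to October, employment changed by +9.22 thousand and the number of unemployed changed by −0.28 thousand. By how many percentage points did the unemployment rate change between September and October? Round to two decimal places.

The unemployment rate changed by −0.19 percentage points.

September: labor force = 349.86 + 17.74 = 367.60; u = 17.74/367.60 = 4.83%.
October: labor force = 359.08 + 17.46 = 376.54; u = 17.46/376.54 = 4.64%.
Change = 4.64% − 4.83% = −0.19 pp.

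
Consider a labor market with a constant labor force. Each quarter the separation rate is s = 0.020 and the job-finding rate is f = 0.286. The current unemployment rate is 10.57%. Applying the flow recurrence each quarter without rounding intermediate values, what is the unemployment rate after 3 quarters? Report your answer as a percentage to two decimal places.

Unemployment rate after three quarters ≈ 7.88%.

With a fixed labor force, u_{t+1} = u_t + s·(1−u_t) − f·u_t = u_t·(1−s−f) + s.
Here 1−s−f = 0.694 and s = 0.020.
u_1 = 0.105700 × 0.694 + 0.020 = 0.093356.
u_2 = 0.093356 × 0.694 + 0.020 = 0.084789.
u_3 = 0.084789 × 0.694 + 0.020 = 0.078844.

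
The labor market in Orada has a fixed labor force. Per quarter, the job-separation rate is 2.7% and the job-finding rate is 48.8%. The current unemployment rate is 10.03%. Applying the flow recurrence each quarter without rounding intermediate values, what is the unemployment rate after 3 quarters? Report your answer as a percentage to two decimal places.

With a fixed labor force, u_{t+1} = u_t + s·(1−u_t) − f·u_t = u_t·(1−s−f) + s.
Here 1−s−f = 0.485 and s = 0.027.
u_1 = 0.100300 × 0.485 + 0.027 = 0.075646.
u_2 = 0.075646 × 0.485 + 0.027 = 0.063688.
u_3 = 0.063688 × 0.485 + 0.027 = 0.057889.

Unemployment rate after three quarters ≈ 5.79%.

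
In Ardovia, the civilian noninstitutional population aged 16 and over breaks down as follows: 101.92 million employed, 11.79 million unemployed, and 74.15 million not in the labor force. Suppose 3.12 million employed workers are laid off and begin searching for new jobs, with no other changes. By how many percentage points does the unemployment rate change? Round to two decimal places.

The unemployment rate changes by +2.74 percentage points.

Initially, labor force = 101.92 + 11.79 = 113.71 million, so u = 11.79/113.71 = 10.37%.
After the change, employed falls and unemployed rises by 3.12; labor force unchanged → E = 98.80, U = 14.91, labor force = 113.71 million.
New unemployment rate = 14.91 / 113.71 = 13.11%.
Change = 13.11% − 10.37% = +2.74 percentage points.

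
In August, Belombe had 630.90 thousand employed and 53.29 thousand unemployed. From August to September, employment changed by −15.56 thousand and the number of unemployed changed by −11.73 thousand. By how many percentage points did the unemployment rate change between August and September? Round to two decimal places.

August: labor force = 630.90 + 53.29 = 684.19; u = 53.29/684.19 = 7.79%.
September: labor force = 615.34 + 41.56 = 656.90; u = 41.56/656.90 = 6.33%.
Change = 6.33% − 7.79% = −1.46 pp.

The unemployment rate changed by −1.46 percentage points.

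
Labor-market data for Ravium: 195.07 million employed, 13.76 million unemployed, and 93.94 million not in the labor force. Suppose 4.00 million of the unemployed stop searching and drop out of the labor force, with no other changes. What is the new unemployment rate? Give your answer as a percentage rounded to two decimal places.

New unemployment rate ≈ 4.76%.

Initially, labor force = 195.07 + 13.76 = 208.83 million, so u = 13.76/208.83 = 6.59%.
After the change, unemployed and labor force both fall by 4.00 → E = 195.07, U = 9.76, labor force = 204.83 million.
New unemployment rate = 9.76 / 204.83 = 4.76%.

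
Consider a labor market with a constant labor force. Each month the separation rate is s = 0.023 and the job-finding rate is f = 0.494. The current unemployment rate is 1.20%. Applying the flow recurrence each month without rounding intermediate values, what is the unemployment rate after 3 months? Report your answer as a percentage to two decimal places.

Unemployment rate after three months ≈ 4.08%.

With a fixed labor force, u_{t+1} = u_t + s·(1−u_t) − f·u_t = u_t·(1−s−f) + s.
Here 1−s−f = 0.483 and s = 0.023.
u_1 = 0.012000 × 0.483 + 0.023 = 0.028796.
u_2 = 0.028796 × 0.483 + 0.023 = 0.036908.
u_3 = 0.036908 × 0.483 + 0.023 = 0.040827.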